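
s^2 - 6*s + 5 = (s - 5)*(s - 1)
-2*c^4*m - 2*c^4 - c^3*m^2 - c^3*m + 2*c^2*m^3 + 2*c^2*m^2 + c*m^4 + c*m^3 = (-c + m)*(c + m)*(2*c + m)*(c*m + c)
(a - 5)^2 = a^2 - 10*a + 25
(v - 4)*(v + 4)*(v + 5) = v^3 + 5*v^2 - 16*v - 80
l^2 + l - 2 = (l - 1)*(l + 2)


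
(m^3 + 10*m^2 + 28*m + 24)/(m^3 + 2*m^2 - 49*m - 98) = (m^2 + 8*m + 12)/(m^2 - 49)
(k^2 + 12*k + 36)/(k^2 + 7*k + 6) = (k + 6)/(k + 1)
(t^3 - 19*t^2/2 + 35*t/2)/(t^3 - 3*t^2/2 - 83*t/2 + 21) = t*(2*t - 5)/(2*t^2 + 11*t - 6)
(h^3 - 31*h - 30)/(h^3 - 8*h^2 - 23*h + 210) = (h + 1)/(h - 7)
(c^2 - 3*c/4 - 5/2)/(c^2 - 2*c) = (c + 5/4)/c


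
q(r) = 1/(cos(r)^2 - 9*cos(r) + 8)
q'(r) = (2*sin(r)*cos(r) - 9*sin(r))/(cos(r)^2 - 9*cos(r) + 8)^2 = (2*cos(r) - 9)*sin(r)/(cos(r)^2 - 9*cos(r) + 8)^2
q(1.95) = 0.09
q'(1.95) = -0.07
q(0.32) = 2.79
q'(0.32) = -17.44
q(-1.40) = 0.15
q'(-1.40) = 0.20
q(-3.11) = 0.06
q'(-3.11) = 0.00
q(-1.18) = 0.21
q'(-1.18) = 0.34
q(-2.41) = 0.07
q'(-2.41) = 0.03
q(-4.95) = 0.17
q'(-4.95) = -0.24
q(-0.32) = 2.79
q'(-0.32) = 17.44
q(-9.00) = 0.06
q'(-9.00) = 0.02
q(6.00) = 3.57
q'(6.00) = 25.16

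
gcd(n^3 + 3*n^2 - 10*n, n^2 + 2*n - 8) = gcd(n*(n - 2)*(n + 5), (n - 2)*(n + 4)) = n - 2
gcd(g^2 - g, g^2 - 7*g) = g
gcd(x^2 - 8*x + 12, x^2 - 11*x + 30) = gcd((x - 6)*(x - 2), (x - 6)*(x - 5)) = x - 6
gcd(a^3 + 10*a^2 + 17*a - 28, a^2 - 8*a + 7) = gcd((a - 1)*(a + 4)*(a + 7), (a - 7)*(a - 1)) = a - 1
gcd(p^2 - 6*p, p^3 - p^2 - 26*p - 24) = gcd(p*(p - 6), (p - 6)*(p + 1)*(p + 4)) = p - 6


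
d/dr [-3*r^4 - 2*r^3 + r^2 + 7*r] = -12*r^3 - 6*r^2 + 2*r + 7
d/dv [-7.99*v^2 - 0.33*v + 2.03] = -15.98*v - 0.33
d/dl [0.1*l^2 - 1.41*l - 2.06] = 0.2*l - 1.41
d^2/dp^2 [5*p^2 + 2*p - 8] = 10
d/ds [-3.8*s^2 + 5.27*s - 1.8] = 5.27 - 7.6*s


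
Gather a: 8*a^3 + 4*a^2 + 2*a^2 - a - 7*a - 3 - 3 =8*a^3 + 6*a^2 - 8*a - 6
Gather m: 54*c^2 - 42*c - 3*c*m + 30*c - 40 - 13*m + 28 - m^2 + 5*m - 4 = 54*c^2 - 12*c - m^2 + m*(-3*c - 8) - 16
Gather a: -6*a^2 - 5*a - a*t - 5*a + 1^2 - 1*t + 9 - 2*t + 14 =-6*a^2 + a*(-t - 10) - 3*t + 24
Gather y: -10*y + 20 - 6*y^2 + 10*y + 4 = 24 - 6*y^2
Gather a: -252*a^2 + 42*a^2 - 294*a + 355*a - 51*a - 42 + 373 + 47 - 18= -210*a^2 + 10*a + 360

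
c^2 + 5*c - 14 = (c - 2)*(c + 7)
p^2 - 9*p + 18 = (p - 6)*(p - 3)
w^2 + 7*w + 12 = (w + 3)*(w + 4)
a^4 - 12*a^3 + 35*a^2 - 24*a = a*(a - 8)*(a - 3)*(a - 1)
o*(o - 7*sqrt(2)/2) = o^2 - 7*sqrt(2)*o/2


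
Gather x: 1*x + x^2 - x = x^2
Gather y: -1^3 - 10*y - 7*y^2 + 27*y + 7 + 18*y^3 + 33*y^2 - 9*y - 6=18*y^3 + 26*y^2 + 8*y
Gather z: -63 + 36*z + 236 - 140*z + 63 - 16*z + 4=240 - 120*z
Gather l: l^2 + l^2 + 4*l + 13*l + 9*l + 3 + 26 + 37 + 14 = 2*l^2 + 26*l + 80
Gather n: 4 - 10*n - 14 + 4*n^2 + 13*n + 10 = 4*n^2 + 3*n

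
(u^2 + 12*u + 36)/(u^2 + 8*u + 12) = (u + 6)/(u + 2)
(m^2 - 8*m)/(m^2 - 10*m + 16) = m/(m - 2)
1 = 1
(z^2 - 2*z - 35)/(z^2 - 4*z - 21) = (z + 5)/(z + 3)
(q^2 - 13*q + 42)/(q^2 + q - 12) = (q^2 - 13*q + 42)/(q^2 + q - 12)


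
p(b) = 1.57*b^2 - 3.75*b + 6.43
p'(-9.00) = -32.01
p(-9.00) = 167.35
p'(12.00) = 33.93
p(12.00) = 187.51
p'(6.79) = 17.57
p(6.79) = 53.35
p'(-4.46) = -17.75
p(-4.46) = 54.38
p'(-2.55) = -11.76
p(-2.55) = 26.20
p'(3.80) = 8.18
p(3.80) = 14.85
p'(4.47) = 10.29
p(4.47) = 21.04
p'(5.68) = 14.09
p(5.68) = 35.78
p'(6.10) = 15.40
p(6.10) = 41.97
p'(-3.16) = -13.67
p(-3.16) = 33.96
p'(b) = 3.14*b - 3.75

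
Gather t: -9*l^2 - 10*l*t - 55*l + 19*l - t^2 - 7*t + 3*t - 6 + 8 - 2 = -9*l^2 - 36*l - t^2 + t*(-10*l - 4)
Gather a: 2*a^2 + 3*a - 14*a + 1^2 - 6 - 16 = 2*a^2 - 11*a - 21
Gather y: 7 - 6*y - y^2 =-y^2 - 6*y + 7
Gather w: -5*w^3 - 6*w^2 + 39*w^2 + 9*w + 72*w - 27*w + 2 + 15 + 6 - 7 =-5*w^3 + 33*w^2 + 54*w + 16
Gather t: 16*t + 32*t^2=32*t^2 + 16*t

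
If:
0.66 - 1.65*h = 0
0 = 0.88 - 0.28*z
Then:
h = 0.40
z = 3.14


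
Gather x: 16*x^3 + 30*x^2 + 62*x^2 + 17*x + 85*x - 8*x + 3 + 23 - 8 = 16*x^3 + 92*x^2 + 94*x + 18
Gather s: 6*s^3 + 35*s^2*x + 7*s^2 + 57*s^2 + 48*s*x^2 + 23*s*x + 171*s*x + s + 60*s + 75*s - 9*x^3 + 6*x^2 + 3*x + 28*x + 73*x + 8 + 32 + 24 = 6*s^3 + s^2*(35*x + 64) + s*(48*x^2 + 194*x + 136) - 9*x^3 + 6*x^2 + 104*x + 64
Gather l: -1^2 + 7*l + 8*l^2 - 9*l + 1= 8*l^2 - 2*l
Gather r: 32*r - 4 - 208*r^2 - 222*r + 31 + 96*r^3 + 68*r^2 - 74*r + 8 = 96*r^3 - 140*r^2 - 264*r + 35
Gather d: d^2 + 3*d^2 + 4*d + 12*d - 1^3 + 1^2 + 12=4*d^2 + 16*d + 12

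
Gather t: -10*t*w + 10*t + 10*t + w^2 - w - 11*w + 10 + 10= t*(20 - 10*w) + w^2 - 12*w + 20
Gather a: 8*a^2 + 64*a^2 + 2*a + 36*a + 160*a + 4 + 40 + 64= 72*a^2 + 198*a + 108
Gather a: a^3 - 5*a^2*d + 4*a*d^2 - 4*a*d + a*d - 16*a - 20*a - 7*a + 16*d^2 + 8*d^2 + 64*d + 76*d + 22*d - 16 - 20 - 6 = a^3 - 5*a^2*d + a*(4*d^2 - 3*d - 43) + 24*d^2 + 162*d - 42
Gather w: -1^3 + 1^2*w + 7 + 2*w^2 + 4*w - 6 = 2*w^2 + 5*w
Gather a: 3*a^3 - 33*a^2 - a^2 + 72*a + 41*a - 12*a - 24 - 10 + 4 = 3*a^3 - 34*a^2 + 101*a - 30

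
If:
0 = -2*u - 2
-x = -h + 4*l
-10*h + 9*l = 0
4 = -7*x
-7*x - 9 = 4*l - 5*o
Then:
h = 36/217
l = 40/217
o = 249/217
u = -1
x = -4/7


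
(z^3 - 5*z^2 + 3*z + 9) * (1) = z^3 - 5*z^2 + 3*z + 9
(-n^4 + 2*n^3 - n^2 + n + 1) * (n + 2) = -n^5 + 3*n^3 - n^2 + 3*n + 2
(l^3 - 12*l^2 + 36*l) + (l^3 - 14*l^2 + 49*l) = 2*l^3 - 26*l^2 + 85*l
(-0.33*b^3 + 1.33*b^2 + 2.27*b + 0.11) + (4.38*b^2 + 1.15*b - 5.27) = -0.33*b^3 + 5.71*b^2 + 3.42*b - 5.16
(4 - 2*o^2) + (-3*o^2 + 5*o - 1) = -5*o^2 + 5*o + 3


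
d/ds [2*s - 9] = 2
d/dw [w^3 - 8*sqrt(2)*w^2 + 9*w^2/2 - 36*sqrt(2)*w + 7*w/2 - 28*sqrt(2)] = 3*w^2 - 16*sqrt(2)*w + 9*w - 36*sqrt(2) + 7/2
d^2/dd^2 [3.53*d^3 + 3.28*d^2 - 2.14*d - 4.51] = 21.18*d + 6.56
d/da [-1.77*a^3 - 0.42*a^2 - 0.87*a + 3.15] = -5.31*a^2 - 0.84*a - 0.87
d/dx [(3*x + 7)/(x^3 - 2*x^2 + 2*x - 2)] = (-6*x^3 - 15*x^2 + 28*x - 20)/(x^6 - 4*x^5 + 8*x^4 - 12*x^3 + 12*x^2 - 8*x + 4)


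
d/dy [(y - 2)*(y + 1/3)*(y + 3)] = 3*y^2 + 8*y/3 - 17/3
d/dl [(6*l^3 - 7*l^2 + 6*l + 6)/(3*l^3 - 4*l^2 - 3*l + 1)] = (-3*l^4 - 72*l^3 + 9*l^2 + 34*l + 24)/(9*l^6 - 24*l^5 - 2*l^4 + 30*l^3 + l^2 - 6*l + 1)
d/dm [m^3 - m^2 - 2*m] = 3*m^2 - 2*m - 2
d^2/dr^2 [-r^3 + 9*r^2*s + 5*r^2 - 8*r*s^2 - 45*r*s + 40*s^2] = -6*r + 18*s + 10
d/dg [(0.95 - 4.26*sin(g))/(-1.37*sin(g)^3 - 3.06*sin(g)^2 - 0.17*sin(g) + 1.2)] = (-11.6724*sin(g)^3 - 9.1311*sin(g)^2 + 5.814*sin(g) - 4.9505)*cos(g)/(1.8769*sin(g)^6 + 8.3844*sin(g)^5 + 9.8294*sin(g)^4 - 2.2476*sin(g)^3 - 7.3151*sin(g)^2 - 0.408*sin(g) + 1.44)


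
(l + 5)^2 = l^2 + 10*l + 25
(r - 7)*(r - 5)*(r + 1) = r^3 - 11*r^2 + 23*r + 35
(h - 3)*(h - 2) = h^2 - 5*h + 6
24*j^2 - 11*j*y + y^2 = (-8*j + y)*(-3*j + y)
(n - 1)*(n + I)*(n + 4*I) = n^3 - n^2 + 5*I*n^2 - 4*n - 5*I*n + 4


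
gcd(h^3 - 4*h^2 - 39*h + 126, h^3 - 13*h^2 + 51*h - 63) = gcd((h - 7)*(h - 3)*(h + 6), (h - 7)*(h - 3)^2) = h^2 - 10*h + 21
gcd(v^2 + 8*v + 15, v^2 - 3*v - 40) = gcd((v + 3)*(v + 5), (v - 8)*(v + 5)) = v + 5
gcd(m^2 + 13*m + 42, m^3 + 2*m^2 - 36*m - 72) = m + 6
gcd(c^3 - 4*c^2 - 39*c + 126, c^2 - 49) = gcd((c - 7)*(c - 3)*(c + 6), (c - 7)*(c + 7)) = c - 7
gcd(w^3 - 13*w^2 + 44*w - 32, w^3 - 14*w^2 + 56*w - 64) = w^2 - 12*w + 32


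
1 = 1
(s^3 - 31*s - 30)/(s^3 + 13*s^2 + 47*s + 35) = (s - 6)/(s + 7)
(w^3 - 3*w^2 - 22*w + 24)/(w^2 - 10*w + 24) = (w^2 + 3*w - 4)/(w - 4)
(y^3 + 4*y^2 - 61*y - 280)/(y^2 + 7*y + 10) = (y^2 - y - 56)/(y + 2)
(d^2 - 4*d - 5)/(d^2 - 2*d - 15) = (d + 1)/(d + 3)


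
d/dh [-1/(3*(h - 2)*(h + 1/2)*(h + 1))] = 2*(6*h^2 - 2*h - 5)/(3*(4*h^6 - 4*h^5 - 19*h^4 + 2*h^3 + 29*h^2 + 20*h + 4))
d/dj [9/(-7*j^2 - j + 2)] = 9*(14*j + 1)/(7*j^2 + j - 2)^2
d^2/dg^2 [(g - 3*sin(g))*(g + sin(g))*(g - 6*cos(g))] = 2*g^2*sin(g) + 6*g^2*cos(g) + 24*g*sin(g) - 24*g*sin(2*g) - 8*g*cos(g) - 6*g*cos(2*g) + 6*g - 4*sin(g) - 6*sin(2*g) - 33*cos(g)/2 + 24*cos(2*g) + 81*cos(3*g)/2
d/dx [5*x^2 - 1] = 10*x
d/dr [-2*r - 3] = -2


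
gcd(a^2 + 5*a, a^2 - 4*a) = a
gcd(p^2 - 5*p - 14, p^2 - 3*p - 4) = 1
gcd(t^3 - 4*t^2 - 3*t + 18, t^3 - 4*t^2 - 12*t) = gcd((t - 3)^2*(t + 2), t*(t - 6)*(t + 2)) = t + 2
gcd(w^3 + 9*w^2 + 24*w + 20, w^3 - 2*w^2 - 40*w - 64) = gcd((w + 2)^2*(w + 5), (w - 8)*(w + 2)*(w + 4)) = w + 2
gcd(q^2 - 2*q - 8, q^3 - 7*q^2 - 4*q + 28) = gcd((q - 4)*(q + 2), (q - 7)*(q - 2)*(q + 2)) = q + 2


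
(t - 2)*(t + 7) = t^2 + 5*t - 14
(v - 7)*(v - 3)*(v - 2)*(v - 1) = v^4 - 13*v^3 + 53*v^2 - 83*v + 42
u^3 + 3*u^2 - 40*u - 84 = (u - 6)*(u + 2)*(u + 7)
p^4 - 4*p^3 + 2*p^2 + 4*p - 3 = (p - 3)*(p - 1)^2*(p + 1)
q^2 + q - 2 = (q - 1)*(q + 2)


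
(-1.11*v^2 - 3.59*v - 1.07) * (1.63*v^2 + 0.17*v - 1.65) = -1.8093*v^4 - 6.0404*v^3 - 0.5229*v^2 + 5.7416*v + 1.7655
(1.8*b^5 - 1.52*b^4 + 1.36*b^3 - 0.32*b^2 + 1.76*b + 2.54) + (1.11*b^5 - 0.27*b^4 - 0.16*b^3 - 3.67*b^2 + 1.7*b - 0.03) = 2.91*b^5 - 1.79*b^4 + 1.2*b^3 - 3.99*b^2 + 3.46*b + 2.51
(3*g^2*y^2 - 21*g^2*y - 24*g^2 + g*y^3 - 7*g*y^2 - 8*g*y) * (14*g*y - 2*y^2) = 42*g^3*y^3 - 294*g^3*y^2 - 336*g^3*y + 8*g^2*y^4 - 56*g^2*y^3 - 64*g^2*y^2 - 2*g*y^5 + 14*g*y^4 + 16*g*y^3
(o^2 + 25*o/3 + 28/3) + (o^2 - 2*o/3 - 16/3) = 2*o^2 + 23*o/3 + 4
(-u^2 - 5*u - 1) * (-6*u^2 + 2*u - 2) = 6*u^4 + 28*u^3 - 2*u^2 + 8*u + 2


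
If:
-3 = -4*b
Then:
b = 3/4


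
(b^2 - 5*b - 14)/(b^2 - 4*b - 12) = (b - 7)/(b - 6)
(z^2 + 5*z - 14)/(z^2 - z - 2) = (z + 7)/(z + 1)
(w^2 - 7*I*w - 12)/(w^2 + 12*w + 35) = (w^2 - 7*I*w - 12)/(w^2 + 12*w + 35)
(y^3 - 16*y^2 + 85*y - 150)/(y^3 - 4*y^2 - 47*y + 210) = (y - 5)/(y + 7)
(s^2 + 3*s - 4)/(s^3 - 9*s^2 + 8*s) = (s + 4)/(s*(s - 8))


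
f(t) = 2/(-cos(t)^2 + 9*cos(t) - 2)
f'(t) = 2*(-2*sin(t)*cos(t) + 9*sin(t))/(-cos(t)^2 + 9*cos(t) - 2)^2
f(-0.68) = 0.46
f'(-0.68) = -0.49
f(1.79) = -0.50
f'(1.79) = 1.15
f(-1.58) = -0.96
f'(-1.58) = -4.16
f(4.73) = -1.09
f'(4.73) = -5.28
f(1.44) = -2.37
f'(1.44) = 24.37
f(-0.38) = 0.36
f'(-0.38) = -0.18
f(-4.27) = -0.33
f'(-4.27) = 0.49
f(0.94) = 0.68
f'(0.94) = 1.44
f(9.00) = -0.18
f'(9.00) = 0.07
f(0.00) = 0.33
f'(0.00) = 0.00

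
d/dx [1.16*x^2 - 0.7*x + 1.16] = 2.32*x - 0.7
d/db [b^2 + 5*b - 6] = 2*b + 5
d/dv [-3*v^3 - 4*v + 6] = -9*v^2 - 4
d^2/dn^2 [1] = 0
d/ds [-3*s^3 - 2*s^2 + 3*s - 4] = -9*s^2 - 4*s + 3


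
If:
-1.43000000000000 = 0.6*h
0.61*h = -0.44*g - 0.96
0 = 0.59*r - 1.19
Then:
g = 1.12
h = -2.38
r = 2.02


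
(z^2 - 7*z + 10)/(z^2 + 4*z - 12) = (z - 5)/(z + 6)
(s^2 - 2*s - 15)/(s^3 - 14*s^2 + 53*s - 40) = (s + 3)/(s^2 - 9*s + 8)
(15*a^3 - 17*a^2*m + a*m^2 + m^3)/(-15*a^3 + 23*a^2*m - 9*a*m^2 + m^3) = (-5*a - m)/(5*a - m)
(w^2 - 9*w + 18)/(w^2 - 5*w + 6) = (w - 6)/(w - 2)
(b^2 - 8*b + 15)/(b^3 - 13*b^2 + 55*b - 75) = 1/(b - 5)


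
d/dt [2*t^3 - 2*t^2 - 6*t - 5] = 6*t^2 - 4*t - 6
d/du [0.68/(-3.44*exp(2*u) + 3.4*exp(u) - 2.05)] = (4.6784*exp(u) - 2.312)*exp(u)/(3.44*exp(2*u) - 3.4*exp(u) + 2.05)^2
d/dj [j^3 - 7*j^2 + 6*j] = 3*j^2 - 14*j + 6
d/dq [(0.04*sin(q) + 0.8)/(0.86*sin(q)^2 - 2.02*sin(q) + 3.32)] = (-0.0344*sin(q)^2 - 1.376*sin(q) + 1.7488)*cos(q)/(0.7396*sin(q)^4 - 3.4744*sin(q)^3 + 9.7908*sin(q)^2 - 13.4128*sin(q) + 11.0224)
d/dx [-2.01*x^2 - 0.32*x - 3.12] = -4.02*x - 0.32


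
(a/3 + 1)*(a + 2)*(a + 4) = a^3/3 + 3*a^2 + 26*a/3 + 8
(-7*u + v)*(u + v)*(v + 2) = -7*u^2*v - 14*u^2 - 6*u*v^2 - 12*u*v + v^3 + 2*v^2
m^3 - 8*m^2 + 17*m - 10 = (m - 5)*(m - 2)*(m - 1)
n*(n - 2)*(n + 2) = n^3 - 4*n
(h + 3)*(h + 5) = h^2 + 8*h + 15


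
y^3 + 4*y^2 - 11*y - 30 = (y - 3)*(y + 2)*(y + 5)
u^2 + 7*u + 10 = (u + 2)*(u + 5)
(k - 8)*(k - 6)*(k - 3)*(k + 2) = k^4 - 15*k^3 + 56*k^2 + 36*k - 288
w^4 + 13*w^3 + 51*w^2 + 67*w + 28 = (w + 1)^2*(w + 4)*(w + 7)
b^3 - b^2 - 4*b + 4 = (b - 2)*(b - 1)*(b + 2)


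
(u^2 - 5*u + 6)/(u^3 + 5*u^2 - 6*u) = (u^2 - 5*u + 6)/(u*(u^2 + 5*u - 6))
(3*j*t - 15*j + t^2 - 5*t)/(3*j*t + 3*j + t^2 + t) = (t - 5)/(t + 1)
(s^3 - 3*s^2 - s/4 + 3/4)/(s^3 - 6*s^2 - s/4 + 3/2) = (s - 3)/(s - 6)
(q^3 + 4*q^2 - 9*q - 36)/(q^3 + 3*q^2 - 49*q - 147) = (q^2 + q - 12)/(q^2 - 49)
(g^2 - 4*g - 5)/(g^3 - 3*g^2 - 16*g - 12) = (g - 5)/(g^2 - 4*g - 12)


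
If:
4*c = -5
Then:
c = -5/4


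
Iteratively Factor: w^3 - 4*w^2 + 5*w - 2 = (w - 1)*(w^2 - 3*w + 2) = (w - 1)^2*(w - 2)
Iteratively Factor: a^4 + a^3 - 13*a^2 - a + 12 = (a + 1)*(a^3 - 13*a + 12) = (a + 1)*(a + 4)*(a^2 - 4*a + 3) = (a - 3)*(a + 1)*(a + 4)*(a - 1)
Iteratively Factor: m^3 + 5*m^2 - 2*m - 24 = (m + 4)*(m^2 + m - 6) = (m - 2)*(m + 4)*(m + 3)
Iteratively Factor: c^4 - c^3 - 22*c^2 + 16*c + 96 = (c + 2)*(c^3 - 3*c^2 - 16*c + 48) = (c - 4)*(c + 2)*(c^2 + c - 12) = (c - 4)*(c + 2)*(c + 4)*(c - 3)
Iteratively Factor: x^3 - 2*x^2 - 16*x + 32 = (x + 4)*(x^2 - 6*x + 8) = (x - 4)*(x + 4)*(x - 2)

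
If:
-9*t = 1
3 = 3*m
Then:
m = 1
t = -1/9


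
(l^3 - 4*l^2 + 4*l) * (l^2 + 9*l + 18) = l^5 + 5*l^4 - 14*l^3 - 36*l^2 + 72*l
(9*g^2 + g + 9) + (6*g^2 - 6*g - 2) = 15*g^2 - 5*g + 7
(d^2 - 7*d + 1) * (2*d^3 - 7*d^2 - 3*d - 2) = 2*d^5 - 21*d^4 + 48*d^3 + 12*d^2 + 11*d - 2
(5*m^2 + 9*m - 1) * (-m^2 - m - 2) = -5*m^4 - 14*m^3 - 18*m^2 - 17*m + 2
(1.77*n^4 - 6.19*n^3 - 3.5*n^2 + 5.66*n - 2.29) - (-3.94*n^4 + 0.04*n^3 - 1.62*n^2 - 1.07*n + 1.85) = 5.71*n^4 - 6.23*n^3 - 1.88*n^2 + 6.73*n - 4.14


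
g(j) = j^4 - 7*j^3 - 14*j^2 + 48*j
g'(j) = 4*j^3 - 21*j^2 - 28*j + 48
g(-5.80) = 1748.07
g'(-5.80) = -1276.49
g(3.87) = -205.33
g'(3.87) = -143.03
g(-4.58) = 599.00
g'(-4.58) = -648.55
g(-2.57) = -53.38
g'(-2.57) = -86.64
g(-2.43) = -64.00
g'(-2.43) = -65.36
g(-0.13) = -6.46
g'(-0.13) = 51.28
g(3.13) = -105.59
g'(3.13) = -122.72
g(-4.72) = 693.95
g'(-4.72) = -708.30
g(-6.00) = 2016.00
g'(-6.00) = -1404.00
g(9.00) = 756.00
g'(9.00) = 1011.00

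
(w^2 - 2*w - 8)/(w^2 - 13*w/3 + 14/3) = 3*(w^2 - 2*w - 8)/(3*w^2 - 13*w + 14)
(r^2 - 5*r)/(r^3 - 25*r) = 1/(r + 5)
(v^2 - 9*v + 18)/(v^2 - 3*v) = (v - 6)/v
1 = 1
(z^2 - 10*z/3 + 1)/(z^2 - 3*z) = (z - 1/3)/z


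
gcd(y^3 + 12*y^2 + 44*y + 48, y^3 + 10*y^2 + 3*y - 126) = y + 6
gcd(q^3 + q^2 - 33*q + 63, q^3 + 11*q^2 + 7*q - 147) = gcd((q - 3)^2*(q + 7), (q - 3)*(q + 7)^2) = q^2 + 4*q - 21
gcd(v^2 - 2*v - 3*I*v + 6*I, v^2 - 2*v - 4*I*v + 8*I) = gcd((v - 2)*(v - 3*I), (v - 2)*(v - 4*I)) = v - 2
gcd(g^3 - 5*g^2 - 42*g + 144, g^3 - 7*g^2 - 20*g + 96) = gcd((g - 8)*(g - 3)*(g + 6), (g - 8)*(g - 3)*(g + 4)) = g^2 - 11*g + 24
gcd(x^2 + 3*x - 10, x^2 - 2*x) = x - 2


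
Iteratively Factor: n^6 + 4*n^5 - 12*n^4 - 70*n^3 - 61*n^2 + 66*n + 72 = (n + 3)*(n^5 + n^4 - 15*n^3 - 25*n^2 + 14*n + 24) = (n + 1)*(n + 3)*(n^4 - 15*n^2 - 10*n + 24) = (n - 4)*(n + 1)*(n + 3)*(n^3 + 4*n^2 + n - 6) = (n - 4)*(n + 1)*(n + 3)^2*(n^2 + n - 2) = (n - 4)*(n + 1)*(n + 2)*(n + 3)^2*(n - 1)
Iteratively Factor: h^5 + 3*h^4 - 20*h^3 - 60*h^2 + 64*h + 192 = (h - 2)*(h^4 + 5*h^3 - 10*h^2 - 80*h - 96) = (h - 4)*(h - 2)*(h^3 + 9*h^2 + 26*h + 24) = (h - 4)*(h - 2)*(h + 4)*(h^2 + 5*h + 6) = (h - 4)*(h - 2)*(h + 2)*(h + 4)*(h + 3)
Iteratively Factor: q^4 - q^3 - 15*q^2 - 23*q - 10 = (q + 1)*(q^3 - 2*q^2 - 13*q - 10) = (q - 5)*(q + 1)*(q^2 + 3*q + 2) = (q - 5)*(q + 1)*(q + 2)*(q + 1)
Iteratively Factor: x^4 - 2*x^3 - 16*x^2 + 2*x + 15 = (x - 1)*(x^3 - x^2 - 17*x - 15) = (x - 5)*(x - 1)*(x^2 + 4*x + 3) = (x - 5)*(x - 1)*(x + 3)*(x + 1)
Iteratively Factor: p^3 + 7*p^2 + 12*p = (p + 4)*(p^2 + 3*p) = (p + 3)*(p + 4)*(p)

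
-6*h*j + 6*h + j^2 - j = (-6*h + j)*(j - 1)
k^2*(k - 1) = k^3 - k^2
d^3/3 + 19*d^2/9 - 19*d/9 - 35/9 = (d/3 + 1/3)*(d - 5/3)*(d + 7)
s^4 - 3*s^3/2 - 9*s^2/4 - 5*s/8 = s*(s - 5/2)*(s + 1/2)^2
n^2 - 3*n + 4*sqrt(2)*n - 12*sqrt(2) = (n - 3)*(n + 4*sqrt(2))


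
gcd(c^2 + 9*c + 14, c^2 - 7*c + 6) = 1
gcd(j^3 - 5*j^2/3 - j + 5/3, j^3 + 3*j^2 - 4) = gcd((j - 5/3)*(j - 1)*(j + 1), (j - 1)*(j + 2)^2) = j - 1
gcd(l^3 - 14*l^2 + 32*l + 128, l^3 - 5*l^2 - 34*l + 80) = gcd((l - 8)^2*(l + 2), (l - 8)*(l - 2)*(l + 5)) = l - 8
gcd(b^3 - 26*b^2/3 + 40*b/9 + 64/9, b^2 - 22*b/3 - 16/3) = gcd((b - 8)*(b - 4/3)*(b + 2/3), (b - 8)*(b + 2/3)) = b^2 - 22*b/3 - 16/3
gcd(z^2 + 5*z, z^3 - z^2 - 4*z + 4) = 1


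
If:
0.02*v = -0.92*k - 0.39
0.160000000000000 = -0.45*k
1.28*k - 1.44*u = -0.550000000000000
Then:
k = -0.36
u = 0.07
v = -3.14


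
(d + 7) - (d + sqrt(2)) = 7 - sqrt(2)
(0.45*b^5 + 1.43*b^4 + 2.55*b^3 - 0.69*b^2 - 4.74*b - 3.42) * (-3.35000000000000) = -1.5075*b^5 - 4.7905*b^4 - 8.5425*b^3 + 2.3115*b^2 + 15.879*b + 11.457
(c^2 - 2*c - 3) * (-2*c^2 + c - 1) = -2*c^4 + 5*c^3 + 3*c^2 - c + 3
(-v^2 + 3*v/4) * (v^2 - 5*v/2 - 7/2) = -v^4 + 13*v^3/4 + 13*v^2/8 - 21*v/8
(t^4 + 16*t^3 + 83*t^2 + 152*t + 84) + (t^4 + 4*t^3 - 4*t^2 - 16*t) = 2*t^4 + 20*t^3 + 79*t^2 + 136*t + 84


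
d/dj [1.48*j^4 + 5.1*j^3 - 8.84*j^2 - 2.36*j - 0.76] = 5.92*j^3 + 15.3*j^2 - 17.68*j - 2.36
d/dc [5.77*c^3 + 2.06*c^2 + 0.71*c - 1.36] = 17.31*c^2 + 4.12*c + 0.71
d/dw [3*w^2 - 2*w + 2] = 6*w - 2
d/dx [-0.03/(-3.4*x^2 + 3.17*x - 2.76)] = (0.0951 - 0.204*x)/(3.4*x^2 - 3.17*x + 2.76)^2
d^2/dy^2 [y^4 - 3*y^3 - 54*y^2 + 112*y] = 12*y^2 - 18*y - 108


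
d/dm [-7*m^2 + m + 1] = 1 - 14*m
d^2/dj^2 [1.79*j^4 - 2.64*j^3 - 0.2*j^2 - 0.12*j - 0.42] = 21.48*j^2 - 15.84*j - 0.4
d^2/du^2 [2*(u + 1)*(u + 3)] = 4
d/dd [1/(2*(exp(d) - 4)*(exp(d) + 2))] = (1 - exp(d))*exp(d)/(exp(4*d) - 4*exp(3*d) - 12*exp(2*d) + 32*exp(d) + 64)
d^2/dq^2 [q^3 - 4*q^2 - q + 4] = 6*q - 8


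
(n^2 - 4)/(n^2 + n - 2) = (n - 2)/(n - 1)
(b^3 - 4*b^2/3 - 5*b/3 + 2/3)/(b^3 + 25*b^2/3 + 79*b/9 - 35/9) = 3*(b^2 - b - 2)/(3*b^2 + 26*b + 35)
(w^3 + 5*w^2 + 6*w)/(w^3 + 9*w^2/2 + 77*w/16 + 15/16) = 16*w*(w + 2)/(16*w^2 + 24*w + 5)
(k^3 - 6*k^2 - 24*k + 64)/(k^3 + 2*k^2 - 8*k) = (k - 8)/k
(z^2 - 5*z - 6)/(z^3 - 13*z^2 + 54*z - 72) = (z + 1)/(z^2 - 7*z + 12)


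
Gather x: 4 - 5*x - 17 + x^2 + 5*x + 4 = x^2 - 9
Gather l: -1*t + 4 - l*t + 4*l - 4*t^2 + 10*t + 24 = l*(4 - t) - 4*t^2 + 9*t + 28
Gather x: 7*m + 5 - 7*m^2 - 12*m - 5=-7*m^2 - 5*m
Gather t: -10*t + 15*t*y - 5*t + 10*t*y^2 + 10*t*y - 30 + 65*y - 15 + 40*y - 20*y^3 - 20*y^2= t*(10*y^2 + 25*y - 15) - 20*y^3 - 20*y^2 + 105*y - 45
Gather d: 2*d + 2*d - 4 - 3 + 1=4*d - 6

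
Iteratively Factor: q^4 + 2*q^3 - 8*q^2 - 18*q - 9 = (q + 1)*(q^3 + q^2 - 9*q - 9) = (q + 1)^2*(q^2 - 9) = (q - 3)*(q + 1)^2*(q + 3)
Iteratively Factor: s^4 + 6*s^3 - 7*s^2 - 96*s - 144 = (s + 3)*(s^3 + 3*s^2 - 16*s - 48) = (s + 3)^2*(s^2 - 16) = (s - 4)*(s + 3)^2*(s + 4)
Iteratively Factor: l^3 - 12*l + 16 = (l + 4)*(l^2 - 4*l + 4) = (l - 2)*(l + 4)*(l - 2)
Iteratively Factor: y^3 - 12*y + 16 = (y + 4)*(y^2 - 4*y + 4) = (y - 2)*(y + 4)*(y - 2)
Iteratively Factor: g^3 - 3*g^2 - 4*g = (g + 1)*(g^2 - 4*g) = g*(g + 1)*(g - 4)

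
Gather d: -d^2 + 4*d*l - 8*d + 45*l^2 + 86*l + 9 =-d^2 + d*(4*l - 8) + 45*l^2 + 86*l + 9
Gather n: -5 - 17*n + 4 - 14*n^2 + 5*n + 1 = -14*n^2 - 12*n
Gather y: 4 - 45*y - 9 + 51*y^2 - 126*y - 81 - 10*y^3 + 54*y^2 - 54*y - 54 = -10*y^3 + 105*y^2 - 225*y - 140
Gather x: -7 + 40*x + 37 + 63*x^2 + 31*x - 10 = 63*x^2 + 71*x + 20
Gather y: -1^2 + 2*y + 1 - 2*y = 0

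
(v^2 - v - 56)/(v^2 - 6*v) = (v^2 - v - 56)/(v*(v - 6))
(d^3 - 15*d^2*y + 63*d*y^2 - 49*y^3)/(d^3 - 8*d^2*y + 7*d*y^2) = (d - 7*y)/d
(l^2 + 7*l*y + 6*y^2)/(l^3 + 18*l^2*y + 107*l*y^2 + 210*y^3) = (l + y)/(l^2 + 12*l*y + 35*y^2)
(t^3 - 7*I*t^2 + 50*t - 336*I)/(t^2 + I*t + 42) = t - 8*I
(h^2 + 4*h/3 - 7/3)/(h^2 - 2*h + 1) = (h + 7/3)/(h - 1)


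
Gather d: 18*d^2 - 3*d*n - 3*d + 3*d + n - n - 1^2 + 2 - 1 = 18*d^2 - 3*d*n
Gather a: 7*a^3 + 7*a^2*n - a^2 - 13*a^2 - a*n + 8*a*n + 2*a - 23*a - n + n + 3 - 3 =7*a^3 + a^2*(7*n - 14) + a*(7*n - 21)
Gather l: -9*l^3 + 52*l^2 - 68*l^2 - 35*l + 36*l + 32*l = -9*l^3 - 16*l^2 + 33*l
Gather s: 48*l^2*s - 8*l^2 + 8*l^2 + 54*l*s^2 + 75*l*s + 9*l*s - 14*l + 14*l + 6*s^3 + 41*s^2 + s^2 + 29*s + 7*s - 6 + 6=6*s^3 + s^2*(54*l + 42) + s*(48*l^2 + 84*l + 36)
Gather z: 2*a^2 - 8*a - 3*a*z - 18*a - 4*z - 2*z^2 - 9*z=2*a^2 - 26*a - 2*z^2 + z*(-3*a - 13)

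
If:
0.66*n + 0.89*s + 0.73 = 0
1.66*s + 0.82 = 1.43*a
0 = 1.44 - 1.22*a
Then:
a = 1.18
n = -1.81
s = 0.52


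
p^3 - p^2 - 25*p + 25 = (p - 5)*(p - 1)*(p + 5)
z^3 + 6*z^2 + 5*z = z*(z + 1)*(z + 5)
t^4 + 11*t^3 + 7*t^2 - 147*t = t*(t - 3)*(t + 7)^2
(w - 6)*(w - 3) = w^2 - 9*w + 18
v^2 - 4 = (v - 2)*(v + 2)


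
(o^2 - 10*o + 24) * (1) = o^2 - 10*o + 24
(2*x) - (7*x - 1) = 1 - 5*x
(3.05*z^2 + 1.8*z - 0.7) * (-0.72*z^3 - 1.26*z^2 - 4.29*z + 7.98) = -2.196*z^5 - 5.139*z^4 - 14.8485*z^3 + 17.499*z^2 + 17.367*z - 5.586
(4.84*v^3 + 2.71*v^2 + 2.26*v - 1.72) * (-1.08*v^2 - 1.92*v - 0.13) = -5.2272*v^5 - 12.2196*v^4 - 8.2732*v^3 - 2.8339*v^2 + 3.0086*v + 0.2236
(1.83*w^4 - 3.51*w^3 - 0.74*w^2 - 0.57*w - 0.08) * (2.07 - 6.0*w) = -10.98*w^5 + 24.8481*w^4 - 2.8257*w^3 + 1.8882*w^2 - 0.6999*w - 0.1656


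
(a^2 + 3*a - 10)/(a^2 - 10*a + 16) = (a + 5)/(a - 8)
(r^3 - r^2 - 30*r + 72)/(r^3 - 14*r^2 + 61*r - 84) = (r + 6)/(r - 7)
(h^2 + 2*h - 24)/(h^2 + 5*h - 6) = (h - 4)/(h - 1)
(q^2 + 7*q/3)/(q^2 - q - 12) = q*(3*q + 7)/(3*(q^2 - q - 12))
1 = 1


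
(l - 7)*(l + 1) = l^2 - 6*l - 7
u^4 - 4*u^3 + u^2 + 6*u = u*(u - 3)*(u - 2)*(u + 1)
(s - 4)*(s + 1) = s^2 - 3*s - 4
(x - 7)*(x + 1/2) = x^2 - 13*x/2 - 7/2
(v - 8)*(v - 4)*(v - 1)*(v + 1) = v^4 - 12*v^3 + 31*v^2 + 12*v - 32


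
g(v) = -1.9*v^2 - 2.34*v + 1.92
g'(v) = -3.8*v - 2.34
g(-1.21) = 1.97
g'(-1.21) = 2.26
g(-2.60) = -4.84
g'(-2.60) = 7.54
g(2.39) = -14.53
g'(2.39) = -11.42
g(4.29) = -43.09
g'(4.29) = -18.64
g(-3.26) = -10.64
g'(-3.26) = 10.05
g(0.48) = 0.36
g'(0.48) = -4.16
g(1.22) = -3.76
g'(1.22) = -6.98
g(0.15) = 1.53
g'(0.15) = -2.91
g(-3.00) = -8.16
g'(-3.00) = 9.06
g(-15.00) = -390.48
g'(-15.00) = 54.66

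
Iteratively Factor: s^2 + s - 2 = (s + 2)*(s - 1)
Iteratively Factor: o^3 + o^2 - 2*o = (o - 1)*(o^2 + 2*o) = o*(o - 1)*(o + 2)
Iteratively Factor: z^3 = (z)*(z^2) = z^2*(z)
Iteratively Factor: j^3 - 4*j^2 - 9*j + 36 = (j + 3)*(j^2 - 7*j + 12) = (j - 3)*(j + 3)*(j - 4)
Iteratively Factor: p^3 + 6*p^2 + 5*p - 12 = (p + 3)*(p^2 + 3*p - 4) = (p + 3)*(p + 4)*(p - 1)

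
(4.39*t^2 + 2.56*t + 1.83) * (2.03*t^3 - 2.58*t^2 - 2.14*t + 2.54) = 8.9117*t^5 - 6.1294*t^4 - 12.2845*t^3 + 0.950799999999998*t^2 + 2.5862*t + 4.6482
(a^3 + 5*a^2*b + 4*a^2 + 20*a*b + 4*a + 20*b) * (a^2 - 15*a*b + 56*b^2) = a^5 - 10*a^4*b + 4*a^4 - 19*a^3*b^2 - 40*a^3*b + 4*a^3 + 280*a^2*b^3 - 76*a^2*b^2 - 40*a^2*b + 1120*a*b^3 - 76*a*b^2 + 1120*b^3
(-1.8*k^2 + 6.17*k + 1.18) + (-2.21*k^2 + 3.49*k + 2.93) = -4.01*k^2 + 9.66*k + 4.11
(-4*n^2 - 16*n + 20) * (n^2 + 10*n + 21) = -4*n^4 - 56*n^3 - 224*n^2 - 136*n + 420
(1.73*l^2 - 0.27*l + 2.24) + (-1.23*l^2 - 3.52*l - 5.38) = 0.5*l^2 - 3.79*l - 3.14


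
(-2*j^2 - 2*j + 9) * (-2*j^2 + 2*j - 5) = 4*j^4 - 12*j^2 + 28*j - 45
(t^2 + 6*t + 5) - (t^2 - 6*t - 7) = 12*t + 12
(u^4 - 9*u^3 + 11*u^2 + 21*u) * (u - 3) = u^5 - 12*u^4 + 38*u^3 - 12*u^2 - 63*u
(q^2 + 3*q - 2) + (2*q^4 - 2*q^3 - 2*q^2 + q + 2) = 2*q^4 - 2*q^3 - q^2 + 4*q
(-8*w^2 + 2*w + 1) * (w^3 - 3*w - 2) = -8*w^5 + 2*w^4 + 25*w^3 + 10*w^2 - 7*w - 2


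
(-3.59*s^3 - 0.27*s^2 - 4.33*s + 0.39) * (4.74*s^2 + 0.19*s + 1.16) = -17.0166*s^5 - 1.9619*s^4 - 24.7399*s^3 + 0.7127*s^2 - 4.9487*s + 0.4524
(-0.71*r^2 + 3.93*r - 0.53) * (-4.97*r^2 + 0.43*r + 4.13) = 3.5287*r^4 - 19.8374*r^3 + 1.3917*r^2 + 16.003*r - 2.1889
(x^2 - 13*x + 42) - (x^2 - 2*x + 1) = 41 - 11*x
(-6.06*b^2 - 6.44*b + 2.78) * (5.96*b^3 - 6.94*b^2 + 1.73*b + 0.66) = -36.1176*b^5 + 3.67399999999999*b^4 + 50.7786*b^3 - 34.434*b^2 + 0.558999999999998*b + 1.8348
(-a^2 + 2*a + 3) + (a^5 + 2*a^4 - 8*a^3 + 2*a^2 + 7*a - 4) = a^5 + 2*a^4 - 8*a^3 + a^2 + 9*a - 1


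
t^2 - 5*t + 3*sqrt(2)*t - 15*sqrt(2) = (t - 5)*(t + 3*sqrt(2))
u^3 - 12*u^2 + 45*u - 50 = (u - 5)^2*(u - 2)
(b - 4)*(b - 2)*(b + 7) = b^3 + b^2 - 34*b + 56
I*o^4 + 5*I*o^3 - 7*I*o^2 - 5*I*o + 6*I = (o - 1)*(o + 1)*(o + 6)*(I*o - I)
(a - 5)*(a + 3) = a^2 - 2*a - 15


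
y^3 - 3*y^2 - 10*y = y*(y - 5)*(y + 2)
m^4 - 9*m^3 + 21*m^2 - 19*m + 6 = (m - 6)*(m - 1)^3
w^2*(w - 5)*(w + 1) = w^4 - 4*w^3 - 5*w^2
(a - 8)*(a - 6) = a^2 - 14*a + 48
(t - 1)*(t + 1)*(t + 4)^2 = t^4 + 8*t^3 + 15*t^2 - 8*t - 16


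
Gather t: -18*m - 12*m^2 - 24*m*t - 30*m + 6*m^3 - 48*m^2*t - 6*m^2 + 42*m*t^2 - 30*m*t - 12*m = 6*m^3 - 18*m^2 + 42*m*t^2 - 60*m + t*(-48*m^2 - 54*m)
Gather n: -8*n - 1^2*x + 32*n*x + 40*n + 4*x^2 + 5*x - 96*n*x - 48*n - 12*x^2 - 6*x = n*(-64*x - 16) - 8*x^2 - 2*x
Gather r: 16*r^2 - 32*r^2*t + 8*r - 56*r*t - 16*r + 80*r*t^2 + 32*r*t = r^2*(16 - 32*t) + r*(80*t^2 - 24*t - 8)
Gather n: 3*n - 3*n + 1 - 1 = 0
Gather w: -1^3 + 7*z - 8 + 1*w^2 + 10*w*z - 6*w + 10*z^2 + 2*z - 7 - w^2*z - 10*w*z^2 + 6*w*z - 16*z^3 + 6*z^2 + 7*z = w^2*(1 - z) + w*(-10*z^2 + 16*z - 6) - 16*z^3 + 16*z^2 + 16*z - 16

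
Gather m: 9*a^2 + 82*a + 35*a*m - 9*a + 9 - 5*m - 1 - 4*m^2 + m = 9*a^2 + 73*a - 4*m^2 + m*(35*a - 4) + 8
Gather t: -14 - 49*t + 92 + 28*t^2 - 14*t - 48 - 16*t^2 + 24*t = 12*t^2 - 39*t + 30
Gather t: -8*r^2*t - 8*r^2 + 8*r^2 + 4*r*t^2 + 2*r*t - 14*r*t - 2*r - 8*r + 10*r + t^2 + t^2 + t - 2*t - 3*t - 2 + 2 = t^2*(4*r + 2) + t*(-8*r^2 - 12*r - 4)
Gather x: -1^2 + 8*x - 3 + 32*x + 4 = 40*x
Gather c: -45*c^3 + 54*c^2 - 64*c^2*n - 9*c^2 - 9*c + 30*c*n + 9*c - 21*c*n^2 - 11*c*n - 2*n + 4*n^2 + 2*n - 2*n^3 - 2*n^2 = -45*c^3 + c^2*(45 - 64*n) + c*(-21*n^2 + 19*n) - 2*n^3 + 2*n^2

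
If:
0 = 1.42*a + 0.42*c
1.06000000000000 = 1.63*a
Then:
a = 0.65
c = -2.20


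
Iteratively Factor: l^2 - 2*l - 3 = (l + 1)*(l - 3)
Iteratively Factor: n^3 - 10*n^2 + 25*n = (n - 5)*(n^2 - 5*n) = n*(n - 5)*(n - 5)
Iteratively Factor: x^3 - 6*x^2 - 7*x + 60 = (x - 4)*(x^2 - 2*x - 15) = (x - 4)*(x + 3)*(x - 5)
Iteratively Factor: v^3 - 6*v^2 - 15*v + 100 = (v - 5)*(v^2 - v - 20) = (v - 5)^2*(v + 4)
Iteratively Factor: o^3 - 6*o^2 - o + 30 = (o - 5)*(o^2 - o - 6) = (o - 5)*(o - 3)*(o + 2)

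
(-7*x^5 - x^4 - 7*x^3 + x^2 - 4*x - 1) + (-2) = -7*x^5 - x^4 - 7*x^3 + x^2 - 4*x - 3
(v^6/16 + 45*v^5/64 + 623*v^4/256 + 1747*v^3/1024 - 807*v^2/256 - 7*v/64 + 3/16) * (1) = v^6/16 + 45*v^5/64 + 623*v^4/256 + 1747*v^3/1024 - 807*v^2/256 - 7*v/64 + 3/16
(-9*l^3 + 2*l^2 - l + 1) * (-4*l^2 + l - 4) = 36*l^5 - 17*l^4 + 42*l^3 - 13*l^2 + 5*l - 4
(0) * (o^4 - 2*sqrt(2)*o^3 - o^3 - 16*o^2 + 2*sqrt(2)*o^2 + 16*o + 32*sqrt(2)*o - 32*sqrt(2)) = 0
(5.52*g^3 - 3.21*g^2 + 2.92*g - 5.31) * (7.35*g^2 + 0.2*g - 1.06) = 40.572*g^5 - 22.4895*g^4 + 14.9688*g^3 - 35.0419*g^2 - 4.1572*g + 5.6286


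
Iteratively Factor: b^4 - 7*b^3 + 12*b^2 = (b)*(b^3 - 7*b^2 + 12*b) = b^2*(b^2 - 7*b + 12) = b^2*(b - 4)*(b - 3)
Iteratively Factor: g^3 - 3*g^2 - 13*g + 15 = (g - 5)*(g^2 + 2*g - 3) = (g - 5)*(g - 1)*(g + 3)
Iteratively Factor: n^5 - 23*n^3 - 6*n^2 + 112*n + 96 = (n + 4)*(n^4 - 4*n^3 - 7*n^2 + 22*n + 24) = (n + 1)*(n + 4)*(n^3 - 5*n^2 - 2*n + 24) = (n - 3)*(n + 1)*(n + 4)*(n^2 - 2*n - 8) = (n - 4)*(n - 3)*(n + 1)*(n + 4)*(n + 2)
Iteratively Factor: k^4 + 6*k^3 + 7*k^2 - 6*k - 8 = (k + 4)*(k^3 + 2*k^2 - k - 2) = (k - 1)*(k + 4)*(k^2 + 3*k + 2) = (k - 1)*(k + 2)*(k + 4)*(k + 1)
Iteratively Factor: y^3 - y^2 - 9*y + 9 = (y - 3)*(y^2 + 2*y - 3) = (y - 3)*(y + 3)*(y - 1)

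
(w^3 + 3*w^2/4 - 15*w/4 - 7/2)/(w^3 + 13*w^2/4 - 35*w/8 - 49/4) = 2*(w + 1)/(2*w + 7)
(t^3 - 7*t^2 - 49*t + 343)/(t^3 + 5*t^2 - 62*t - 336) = (t^2 - 14*t + 49)/(t^2 - 2*t - 48)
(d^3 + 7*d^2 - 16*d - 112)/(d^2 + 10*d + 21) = (d^2 - 16)/(d + 3)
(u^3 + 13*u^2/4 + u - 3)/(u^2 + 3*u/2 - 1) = (4*u^2 + 5*u - 6)/(2*(2*u - 1))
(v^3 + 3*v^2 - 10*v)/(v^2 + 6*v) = (v^2 + 3*v - 10)/(v + 6)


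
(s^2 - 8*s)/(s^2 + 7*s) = (s - 8)/(s + 7)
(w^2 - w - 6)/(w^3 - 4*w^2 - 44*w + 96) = (w^2 - w - 6)/(w^3 - 4*w^2 - 44*w + 96)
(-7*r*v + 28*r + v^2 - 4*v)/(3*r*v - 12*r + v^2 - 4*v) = (-7*r + v)/(3*r + v)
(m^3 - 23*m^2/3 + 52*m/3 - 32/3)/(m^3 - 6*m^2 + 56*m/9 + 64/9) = 3*(m - 1)/(3*m + 2)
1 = 1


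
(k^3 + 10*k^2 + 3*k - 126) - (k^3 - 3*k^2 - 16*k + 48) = 13*k^2 + 19*k - 174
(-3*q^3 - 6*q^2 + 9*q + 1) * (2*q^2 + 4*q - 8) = -6*q^5 - 24*q^4 + 18*q^3 + 86*q^2 - 68*q - 8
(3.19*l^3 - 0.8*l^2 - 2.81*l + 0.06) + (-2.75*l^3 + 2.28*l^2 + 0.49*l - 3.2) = 0.44*l^3 + 1.48*l^2 - 2.32*l - 3.14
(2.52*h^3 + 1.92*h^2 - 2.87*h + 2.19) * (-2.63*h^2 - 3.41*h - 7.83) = -6.6276*h^5 - 13.6428*h^4 - 18.7307*h^3 - 11.0066*h^2 + 15.0042*h - 17.1477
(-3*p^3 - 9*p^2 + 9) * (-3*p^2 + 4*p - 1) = 9*p^5 + 15*p^4 - 33*p^3 - 18*p^2 + 36*p - 9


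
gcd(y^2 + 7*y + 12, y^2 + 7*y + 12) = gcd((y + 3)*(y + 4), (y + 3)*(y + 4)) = y^2 + 7*y + 12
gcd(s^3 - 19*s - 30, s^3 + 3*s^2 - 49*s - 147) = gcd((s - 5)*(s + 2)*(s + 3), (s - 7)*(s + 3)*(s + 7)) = s + 3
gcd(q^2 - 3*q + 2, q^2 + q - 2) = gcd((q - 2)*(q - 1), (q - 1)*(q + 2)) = q - 1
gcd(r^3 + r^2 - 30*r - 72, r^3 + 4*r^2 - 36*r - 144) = r^2 - 2*r - 24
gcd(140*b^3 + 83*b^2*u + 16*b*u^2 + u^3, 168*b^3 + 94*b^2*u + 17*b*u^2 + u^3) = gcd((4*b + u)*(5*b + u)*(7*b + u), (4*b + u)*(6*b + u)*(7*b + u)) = 28*b^2 + 11*b*u + u^2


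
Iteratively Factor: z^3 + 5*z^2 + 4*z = (z)*(z^2 + 5*z + 4) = z*(z + 4)*(z + 1)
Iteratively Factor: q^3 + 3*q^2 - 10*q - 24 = (q + 2)*(q^2 + q - 12) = (q - 3)*(q + 2)*(q + 4)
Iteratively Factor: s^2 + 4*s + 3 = (s + 3)*(s + 1)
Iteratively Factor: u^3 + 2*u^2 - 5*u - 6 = (u - 2)*(u^2 + 4*u + 3) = (u - 2)*(u + 3)*(u + 1)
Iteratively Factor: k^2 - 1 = (k - 1)*(k + 1)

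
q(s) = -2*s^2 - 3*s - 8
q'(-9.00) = 33.00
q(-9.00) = -143.00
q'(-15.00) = 57.00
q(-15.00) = -413.00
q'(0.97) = -6.88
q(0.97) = -12.79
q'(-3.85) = 12.40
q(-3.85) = -26.10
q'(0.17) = -3.68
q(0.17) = -8.57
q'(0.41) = -4.64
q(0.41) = -9.57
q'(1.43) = -8.72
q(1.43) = -16.38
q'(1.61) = -9.44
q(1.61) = -18.01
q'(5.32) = -24.28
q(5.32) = -80.56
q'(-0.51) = -0.96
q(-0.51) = -6.99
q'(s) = -4*s - 3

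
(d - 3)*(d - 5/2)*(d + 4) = d^3 - 3*d^2/2 - 29*d/2 + 30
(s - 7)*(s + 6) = s^2 - s - 42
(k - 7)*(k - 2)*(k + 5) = k^3 - 4*k^2 - 31*k + 70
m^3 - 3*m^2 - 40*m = m*(m - 8)*(m + 5)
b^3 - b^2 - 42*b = b*(b - 7)*(b + 6)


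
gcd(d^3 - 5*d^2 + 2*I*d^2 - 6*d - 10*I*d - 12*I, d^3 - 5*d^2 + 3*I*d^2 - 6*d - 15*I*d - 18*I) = d^2 - 5*d - 6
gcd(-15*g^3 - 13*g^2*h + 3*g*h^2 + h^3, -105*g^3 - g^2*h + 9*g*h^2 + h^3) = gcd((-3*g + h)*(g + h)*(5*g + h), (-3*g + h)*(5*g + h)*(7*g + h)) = 15*g^2 - 2*g*h - h^2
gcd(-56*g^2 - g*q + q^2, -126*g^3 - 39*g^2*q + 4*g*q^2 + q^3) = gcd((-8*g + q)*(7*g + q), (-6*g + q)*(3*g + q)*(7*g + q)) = 7*g + q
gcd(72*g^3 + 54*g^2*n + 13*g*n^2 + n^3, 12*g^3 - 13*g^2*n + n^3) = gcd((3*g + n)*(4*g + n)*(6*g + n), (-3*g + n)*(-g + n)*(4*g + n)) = 4*g + n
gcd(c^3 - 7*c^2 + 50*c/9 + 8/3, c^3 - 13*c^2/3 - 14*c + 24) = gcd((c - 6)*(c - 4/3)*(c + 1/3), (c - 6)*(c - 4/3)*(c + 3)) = c^2 - 22*c/3 + 8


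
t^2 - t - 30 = (t - 6)*(t + 5)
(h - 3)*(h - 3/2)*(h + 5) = h^3 + h^2/2 - 18*h + 45/2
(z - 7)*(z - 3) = z^2 - 10*z + 21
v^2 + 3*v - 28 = (v - 4)*(v + 7)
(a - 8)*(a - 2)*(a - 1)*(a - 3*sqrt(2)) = a^4 - 11*a^3 - 3*sqrt(2)*a^3 + 26*a^2 + 33*sqrt(2)*a^2 - 78*sqrt(2)*a - 16*a + 48*sqrt(2)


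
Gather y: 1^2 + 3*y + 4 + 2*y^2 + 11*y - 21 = 2*y^2 + 14*y - 16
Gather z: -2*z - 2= -2*z - 2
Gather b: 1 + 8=9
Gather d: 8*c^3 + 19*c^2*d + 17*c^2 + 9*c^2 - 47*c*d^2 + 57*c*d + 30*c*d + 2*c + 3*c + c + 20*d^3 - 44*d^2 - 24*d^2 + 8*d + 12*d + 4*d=8*c^3 + 26*c^2 + 6*c + 20*d^3 + d^2*(-47*c - 68) + d*(19*c^2 + 87*c + 24)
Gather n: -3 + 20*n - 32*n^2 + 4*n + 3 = -32*n^2 + 24*n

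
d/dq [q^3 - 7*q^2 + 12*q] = 3*q^2 - 14*q + 12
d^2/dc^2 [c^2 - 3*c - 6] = 2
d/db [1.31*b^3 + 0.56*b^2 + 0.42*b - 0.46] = 3.93*b^2 + 1.12*b + 0.42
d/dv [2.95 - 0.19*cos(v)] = 0.19*sin(v)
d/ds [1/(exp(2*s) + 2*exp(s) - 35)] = -2*(exp(s) + 1)*exp(s)/(exp(2*s) + 2*exp(s) - 35)^2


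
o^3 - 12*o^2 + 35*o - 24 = (o - 8)*(o - 3)*(o - 1)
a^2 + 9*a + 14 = (a + 2)*(a + 7)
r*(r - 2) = r^2 - 2*r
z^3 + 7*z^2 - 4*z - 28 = (z - 2)*(z + 2)*(z + 7)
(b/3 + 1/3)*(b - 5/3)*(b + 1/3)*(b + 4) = b^4/3 + 11*b^3/9 - 29*b^2/27 - 73*b/27 - 20/27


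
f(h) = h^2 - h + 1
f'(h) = 2*h - 1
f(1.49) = 1.73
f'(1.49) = 1.98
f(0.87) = 0.89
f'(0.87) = 0.74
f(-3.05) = 13.35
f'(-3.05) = -7.10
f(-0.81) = 2.47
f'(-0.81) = -2.62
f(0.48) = 0.75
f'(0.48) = -0.04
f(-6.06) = 43.78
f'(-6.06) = -13.12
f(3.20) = 8.04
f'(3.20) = 5.40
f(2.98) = 6.90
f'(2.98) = 4.96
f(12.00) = 133.00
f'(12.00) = 23.00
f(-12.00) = 157.00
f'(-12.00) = -25.00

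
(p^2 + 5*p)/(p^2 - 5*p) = (p + 5)/(p - 5)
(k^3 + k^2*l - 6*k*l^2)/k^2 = k + l - 6*l^2/k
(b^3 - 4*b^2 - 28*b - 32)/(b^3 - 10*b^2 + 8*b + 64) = (b + 2)/(b - 4)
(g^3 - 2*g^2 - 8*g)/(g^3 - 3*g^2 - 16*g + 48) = g*(g + 2)/(g^2 + g - 12)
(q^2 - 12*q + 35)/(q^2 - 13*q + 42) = (q - 5)/(q - 6)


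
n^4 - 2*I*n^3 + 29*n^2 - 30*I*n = n*(n - 6*I)*(n - I)*(n + 5*I)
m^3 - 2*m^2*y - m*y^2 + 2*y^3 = (m - 2*y)*(m - y)*(m + y)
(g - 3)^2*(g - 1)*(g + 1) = g^4 - 6*g^3 + 8*g^2 + 6*g - 9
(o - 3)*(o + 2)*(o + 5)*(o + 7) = o^4 + 11*o^3 + 17*o^2 - 107*o - 210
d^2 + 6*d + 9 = (d + 3)^2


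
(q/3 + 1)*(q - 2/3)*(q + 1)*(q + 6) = q^4/3 + 28*q^3/9 + 61*q^2/9 - 4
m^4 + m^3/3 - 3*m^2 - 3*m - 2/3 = (m - 2)*(m + 1/3)*(m + 1)^2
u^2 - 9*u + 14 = (u - 7)*(u - 2)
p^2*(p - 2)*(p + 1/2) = p^4 - 3*p^3/2 - p^2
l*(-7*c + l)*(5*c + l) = -35*c^2*l - 2*c*l^2 + l^3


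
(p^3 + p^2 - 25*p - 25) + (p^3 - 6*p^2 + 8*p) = 2*p^3 - 5*p^2 - 17*p - 25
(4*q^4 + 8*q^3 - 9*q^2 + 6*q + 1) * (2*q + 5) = 8*q^5 + 36*q^4 + 22*q^3 - 33*q^2 + 32*q + 5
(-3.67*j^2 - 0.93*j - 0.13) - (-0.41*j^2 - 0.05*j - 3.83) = -3.26*j^2 - 0.88*j + 3.7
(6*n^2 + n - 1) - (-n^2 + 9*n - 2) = 7*n^2 - 8*n + 1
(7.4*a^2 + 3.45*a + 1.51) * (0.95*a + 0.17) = 7.03*a^3 + 4.5355*a^2 + 2.021*a + 0.2567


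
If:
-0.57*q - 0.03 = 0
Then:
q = -0.05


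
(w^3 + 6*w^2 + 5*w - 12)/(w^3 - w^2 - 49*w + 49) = (w^2 + 7*w + 12)/(w^2 - 49)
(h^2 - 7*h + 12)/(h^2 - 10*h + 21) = (h - 4)/(h - 7)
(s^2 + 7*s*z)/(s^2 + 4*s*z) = (s + 7*z)/(s + 4*z)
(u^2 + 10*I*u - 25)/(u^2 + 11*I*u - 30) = (u + 5*I)/(u + 6*I)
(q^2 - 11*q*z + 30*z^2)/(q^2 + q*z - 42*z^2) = (q - 5*z)/(q + 7*z)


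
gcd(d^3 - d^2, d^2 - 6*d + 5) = d - 1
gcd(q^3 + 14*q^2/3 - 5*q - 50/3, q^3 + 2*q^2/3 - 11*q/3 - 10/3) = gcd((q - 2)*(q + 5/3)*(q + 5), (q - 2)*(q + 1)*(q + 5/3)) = q^2 - q/3 - 10/3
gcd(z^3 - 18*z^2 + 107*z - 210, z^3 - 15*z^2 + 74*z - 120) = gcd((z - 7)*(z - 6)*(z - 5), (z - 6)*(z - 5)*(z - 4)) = z^2 - 11*z + 30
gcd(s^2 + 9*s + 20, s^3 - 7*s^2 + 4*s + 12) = 1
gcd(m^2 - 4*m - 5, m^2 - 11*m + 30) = m - 5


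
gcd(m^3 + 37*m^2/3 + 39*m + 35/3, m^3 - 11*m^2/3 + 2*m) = 1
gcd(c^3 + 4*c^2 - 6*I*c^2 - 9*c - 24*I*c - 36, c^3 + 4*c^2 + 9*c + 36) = c^2 + c*(4 - 3*I) - 12*I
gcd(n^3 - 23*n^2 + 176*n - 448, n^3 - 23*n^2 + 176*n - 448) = n^3 - 23*n^2 + 176*n - 448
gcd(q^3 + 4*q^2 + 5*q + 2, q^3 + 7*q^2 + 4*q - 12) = q + 2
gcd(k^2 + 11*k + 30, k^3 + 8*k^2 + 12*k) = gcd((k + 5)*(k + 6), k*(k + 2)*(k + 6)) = k + 6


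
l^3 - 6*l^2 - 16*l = l*(l - 8)*(l + 2)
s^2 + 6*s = s*(s + 6)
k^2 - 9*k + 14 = (k - 7)*(k - 2)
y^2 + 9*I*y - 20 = (y + 4*I)*(y + 5*I)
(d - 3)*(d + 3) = d^2 - 9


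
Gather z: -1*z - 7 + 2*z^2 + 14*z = 2*z^2 + 13*z - 7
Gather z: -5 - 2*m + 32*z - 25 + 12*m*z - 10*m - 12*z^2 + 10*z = -12*m - 12*z^2 + z*(12*m + 42) - 30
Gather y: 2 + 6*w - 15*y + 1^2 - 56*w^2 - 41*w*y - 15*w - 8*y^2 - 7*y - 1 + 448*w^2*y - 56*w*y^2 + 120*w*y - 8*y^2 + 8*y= -56*w^2 - 9*w + y^2*(-56*w - 16) + y*(448*w^2 + 79*w - 14) + 2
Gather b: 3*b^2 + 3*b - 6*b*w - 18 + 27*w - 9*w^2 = 3*b^2 + b*(3 - 6*w) - 9*w^2 + 27*w - 18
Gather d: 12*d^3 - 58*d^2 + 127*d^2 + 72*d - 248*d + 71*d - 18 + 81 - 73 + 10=12*d^3 + 69*d^2 - 105*d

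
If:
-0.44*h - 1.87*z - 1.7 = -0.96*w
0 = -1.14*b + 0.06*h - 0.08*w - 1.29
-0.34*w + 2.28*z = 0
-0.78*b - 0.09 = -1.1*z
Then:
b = -1.40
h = -13.35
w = -6.13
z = -0.91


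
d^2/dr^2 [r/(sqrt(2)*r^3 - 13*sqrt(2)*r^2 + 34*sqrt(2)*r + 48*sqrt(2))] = sqrt(2)*(r*(3*r^2 - 26*r + 34)^2 + (-3*r^2 - r*(3*r - 13) + 26*r - 34)*(r^3 - 13*r^2 + 34*r + 48))/(r^3 - 13*r^2 + 34*r + 48)^3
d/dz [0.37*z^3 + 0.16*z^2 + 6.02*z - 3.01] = 1.11*z^2 + 0.32*z + 6.02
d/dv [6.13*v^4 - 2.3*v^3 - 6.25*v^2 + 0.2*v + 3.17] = 24.52*v^3 - 6.9*v^2 - 12.5*v + 0.2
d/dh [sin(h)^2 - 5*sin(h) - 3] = (2*sin(h) - 5)*cos(h)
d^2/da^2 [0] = 0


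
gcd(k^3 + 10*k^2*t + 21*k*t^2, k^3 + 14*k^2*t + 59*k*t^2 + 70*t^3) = k + 7*t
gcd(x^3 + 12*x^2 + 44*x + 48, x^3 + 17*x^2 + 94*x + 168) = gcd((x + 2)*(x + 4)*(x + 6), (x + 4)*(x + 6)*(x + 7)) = x^2 + 10*x + 24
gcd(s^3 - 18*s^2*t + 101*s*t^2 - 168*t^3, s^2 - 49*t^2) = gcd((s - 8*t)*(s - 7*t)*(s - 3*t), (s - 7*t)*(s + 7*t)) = s - 7*t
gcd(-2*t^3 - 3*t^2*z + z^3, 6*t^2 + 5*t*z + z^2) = 1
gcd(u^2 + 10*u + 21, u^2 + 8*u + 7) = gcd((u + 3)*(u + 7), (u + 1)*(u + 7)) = u + 7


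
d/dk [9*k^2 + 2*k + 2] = 18*k + 2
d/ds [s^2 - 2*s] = 2*s - 2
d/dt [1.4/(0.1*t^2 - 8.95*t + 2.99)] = (12.53 - 0.28*t)/(0.1*t^2 - 8.95*t + 2.99)^2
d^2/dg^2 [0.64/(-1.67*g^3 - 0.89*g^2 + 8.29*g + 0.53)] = ((6.4128*g + 1.1392)*(1.67*g^3 + 0.89*g^2 - 8.29*g - 0.53) - 0.64*(5.01*g^2 + 1.78*g - 8.29)*(10.02*g^2 + 3.56*g - 16.58))/(1.67*g^3 + 0.89*g^2 - 8.29*g - 0.53)^3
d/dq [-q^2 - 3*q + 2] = -2*q - 3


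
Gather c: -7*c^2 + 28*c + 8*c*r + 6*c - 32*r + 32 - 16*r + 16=-7*c^2 + c*(8*r + 34) - 48*r + 48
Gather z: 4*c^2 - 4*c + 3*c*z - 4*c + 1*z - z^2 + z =4*c^2 - 8*c - z^2 + z*(3*c + 2)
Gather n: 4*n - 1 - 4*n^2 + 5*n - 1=-4*n^2 + 9*n - 2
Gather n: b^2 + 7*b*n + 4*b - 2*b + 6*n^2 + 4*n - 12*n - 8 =b^2 + 2*b + 6*n^2 + n*(7*b - 8) - 8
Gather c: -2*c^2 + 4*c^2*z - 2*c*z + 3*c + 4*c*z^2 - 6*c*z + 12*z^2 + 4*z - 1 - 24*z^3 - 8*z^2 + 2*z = c^2*(4*z - 2) + c*(4*z^2 - 8*z + 3) - 24*z^3 + 4*z^2 + 6*z - 1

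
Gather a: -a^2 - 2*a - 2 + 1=-a^2 - 2*a - 1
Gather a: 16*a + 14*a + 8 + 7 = 30*a + 15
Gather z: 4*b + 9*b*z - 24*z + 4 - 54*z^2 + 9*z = 4*b - 54*z^2 + z*(9*b - 15) + 4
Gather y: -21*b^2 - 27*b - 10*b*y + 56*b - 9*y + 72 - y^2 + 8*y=-21*b^2 + 29*b - y^2 + y*(-10*b - 1) + 72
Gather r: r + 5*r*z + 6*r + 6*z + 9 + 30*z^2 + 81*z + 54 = r*(5*z + 7) + 30*z^2 + 87*z + 63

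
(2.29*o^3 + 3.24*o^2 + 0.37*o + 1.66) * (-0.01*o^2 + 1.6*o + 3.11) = -0.0229*o^5 + 3.6316*o^4 + 12.3022*o^3 + 10.6518*o^2 + 3.8067*o + 5.1626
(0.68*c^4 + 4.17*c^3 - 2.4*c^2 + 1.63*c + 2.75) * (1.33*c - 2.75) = 0.9044*c^5 + 3.6761*c^4 - 14.6595*c^3 + 8.7679*c^2 - 0.825*c - 7.5625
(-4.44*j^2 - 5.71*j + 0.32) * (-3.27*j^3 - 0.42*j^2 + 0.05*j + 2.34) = 14.5188*j^5 + 20.5365*j^4 + 1.1298*j^3 - 10.8095*j^2 - 13.3454*j + 0.7488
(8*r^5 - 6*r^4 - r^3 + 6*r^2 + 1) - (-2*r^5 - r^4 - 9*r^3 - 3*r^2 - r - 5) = 10*r^5 - 5*r^4 + 8*r^3 + 9*r^2 + r + 6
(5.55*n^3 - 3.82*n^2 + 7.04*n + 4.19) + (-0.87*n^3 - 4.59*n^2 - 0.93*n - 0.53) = 4.68*n^3 - 8.41*n^2 + 6.11*n + 3.66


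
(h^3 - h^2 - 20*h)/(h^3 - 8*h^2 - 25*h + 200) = h*(h + 4)/(h^2 - 3*h - 40)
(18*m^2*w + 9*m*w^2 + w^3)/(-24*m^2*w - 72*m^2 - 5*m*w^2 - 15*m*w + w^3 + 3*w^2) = w*(6*m + w)/(-8*m*w - 24*m + w^2 + 3*w)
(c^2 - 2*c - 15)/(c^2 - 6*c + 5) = (c + 3)/(c - 1)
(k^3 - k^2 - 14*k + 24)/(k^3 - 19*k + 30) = (k + 4)/(k + 5)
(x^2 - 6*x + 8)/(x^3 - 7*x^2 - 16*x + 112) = (x - 2)/(x^2 - 3*x - 28)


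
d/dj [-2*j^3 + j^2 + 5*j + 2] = -6*j^2 + 2*j + 5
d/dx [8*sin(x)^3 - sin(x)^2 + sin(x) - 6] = (24*sin(x)^2 - 2*sin(x) + 1)*cos(x)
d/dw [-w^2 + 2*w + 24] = 2 - 2*w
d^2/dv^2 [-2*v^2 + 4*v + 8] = -4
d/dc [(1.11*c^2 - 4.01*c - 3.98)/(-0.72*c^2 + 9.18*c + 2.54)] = (7.3026*c^2 - 0.0924000000000014*c + 26.351)/(0.5184*c^4 - 13.2192*c^3 + 80.6148*c^2 + 46.6344*c + 6.4516)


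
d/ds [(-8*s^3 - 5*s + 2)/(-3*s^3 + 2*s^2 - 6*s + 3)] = (-16*s^4 + 66*s^3 - 44*s^2 - 8*s - 3)/(9*s^6 - 12*s^5 + 40*s^4 - 42*s^3 + 48*s^2 - 36*s + 9)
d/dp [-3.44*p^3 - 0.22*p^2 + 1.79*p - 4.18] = -10.32*p^2 - 0.44*p + 1.79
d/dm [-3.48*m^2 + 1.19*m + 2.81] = 1.19 - 6.96*m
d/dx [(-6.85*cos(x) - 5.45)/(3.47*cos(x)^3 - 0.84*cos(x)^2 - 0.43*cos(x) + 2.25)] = (-47.539*cos(x)^3 - 50.9805*cos(x)^2 + 9.156*cos(x) + 17.756)*sin(x)/(12.0409*cos(x)^6 - 5.8296*cos(x)^5 - 2.2786*cos(x)^4 + 16.3374*cos(x)^3 - 3.5951*cos(x)^2 - 1.935*cos(x) + 5.0625)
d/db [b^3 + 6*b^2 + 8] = 3*b*(b + 4)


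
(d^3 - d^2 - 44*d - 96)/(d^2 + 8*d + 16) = (d^2 - 5*d - 24)/(d + 4)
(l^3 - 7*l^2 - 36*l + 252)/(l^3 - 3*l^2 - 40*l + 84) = (l - 6)/(l - 2)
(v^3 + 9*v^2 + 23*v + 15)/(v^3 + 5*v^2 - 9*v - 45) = (v + 1)/(v - 3)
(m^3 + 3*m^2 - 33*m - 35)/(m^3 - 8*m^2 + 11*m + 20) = (m + 7)/(m - 4)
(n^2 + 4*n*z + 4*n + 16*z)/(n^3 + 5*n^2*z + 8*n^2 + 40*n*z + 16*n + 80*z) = (n + 4*z)/(n^2 + 5*n*z + 4*n + 20*z)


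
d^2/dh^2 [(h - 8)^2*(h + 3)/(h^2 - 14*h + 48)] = -36/(h^3 - 18*h^2 + 108*h - 216)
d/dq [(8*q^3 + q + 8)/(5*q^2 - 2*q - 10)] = (40*q^4 - 32*q^3 - 245*q^2 - 80*q + 6)/(25*q^4 - 20*q^3 - 96*q^2 + 40*q + 100)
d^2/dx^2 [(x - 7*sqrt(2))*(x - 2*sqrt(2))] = 2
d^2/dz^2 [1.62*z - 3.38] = 0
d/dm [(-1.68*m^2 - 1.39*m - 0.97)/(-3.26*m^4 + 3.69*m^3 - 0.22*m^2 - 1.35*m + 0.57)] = (-10.9536*m^5 - 7.395*m^4 - 2.3906*m^3 + 12.7001*m^2 - 2.342*m - 2.1018)/(10.6276*m^8 - 24.0588*m^7 + 15.0505*m^6 + 7.1784*m^5 - 13.631*m^4 + 4.8006*m^3 + 1.5717*m^2 - 1.539*m + 0.3249)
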